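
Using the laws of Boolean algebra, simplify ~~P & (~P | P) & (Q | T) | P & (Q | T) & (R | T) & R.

~~P & (~P | P) & (Q | T) | P & (Q | T) & (R | T) & R
= ~~P & (Q | T) | P & (Q | T) & (R | T) & R
= ~~P & (Q | T) | P & (Q | T) & R
= P & (Q | T) | P & (Q | T) & R
= P & (Q | T)

P & (Q | T)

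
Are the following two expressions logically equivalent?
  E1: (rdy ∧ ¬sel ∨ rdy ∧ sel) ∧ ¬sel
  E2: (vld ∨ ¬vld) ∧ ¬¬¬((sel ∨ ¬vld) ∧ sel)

No

E1: (rdy ∧ ¬sel ∨ rdy ∧ sel) ∧ ¬sel
    = rdy ∧ ¬sel   (distribution)
E2: (vld ∨ ¬vld) ∧ ¬¬¬((sel ∨ ¬vld) ∧ sel)
    = (vld ∨ ¬vld) ∧ ¬¬¬sel   (absorption)
    = ¬¬¬sel   (complement / identity)
    = ¬sel   (double negation)
These differ: at rdy=0, sel=0, vld=1, E1 = 0 but E2 = 1.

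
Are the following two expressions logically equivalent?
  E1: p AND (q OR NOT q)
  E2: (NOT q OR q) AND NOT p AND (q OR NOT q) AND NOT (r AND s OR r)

E1: p AND (q OR NOT q)
    = p   (complement / identity)
E2: (NOT q OR q) AND NOT p AND (q OR NOT q) AND NOT (r AND s OR r)
    = NOT p AND (q OR NOT q) AND NOT (r AND s OR r)   (complement / identity)
    = NOT p AND NOT (r AND s OR r)   (complement / identity)
    = NOT p AND NOT r   (absorption)
These differ: at p=1, q=0, r=1, s=1, E1 = 1 but E2 = 0.

No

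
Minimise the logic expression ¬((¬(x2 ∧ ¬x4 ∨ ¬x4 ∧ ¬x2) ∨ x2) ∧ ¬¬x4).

¬x4

¬((¬(x2 ∧ ¬x4 ∨ ¬x4 ∧ ¬x2) ∨ x2) ∧ ¬¬x4)
= ¬((¬¬x4 ∨ x2) ∧ ¬¬x4)   — distribution
= ¬¬¬x4   — absorption
= ¬x4   — double negation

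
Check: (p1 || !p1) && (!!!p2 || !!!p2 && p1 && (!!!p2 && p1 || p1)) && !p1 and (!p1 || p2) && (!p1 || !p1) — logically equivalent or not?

No

E1: (p1 || !p1) && (!!!p2 || !!!p2 && p1 && (!!!p2 && p1 || p1)) && !p1
    = (p1 || !p1) && (!!!p2 || !!!p2 && p1) && !p1   — absorption
    = (p1 || !p1) && !!!p2 && !p1   — absorption
    = (p1 || !p1) && !p2 && !p1   — double negation
    = !p2 && !p1   — complement / identity
E2: (!p1 || p2) && (!p1 || !p1)
    = (!p1 || p2) && !p1   — idempotence
    = !p1   — absorption
These differ: at p1=0, p2=1, E1 = 0 but E2 = 1.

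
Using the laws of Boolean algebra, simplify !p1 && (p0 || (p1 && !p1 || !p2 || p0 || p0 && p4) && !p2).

!p1 && (p0 || (p1 && !p1 || !p2 || p0 || p0 && p4) && !p2)
= !p1 && (p0 || (p1 && !p1 || !p2 || p0) && !p2)   — absorption
= !p1 && (p0 || (!p2 || p0) && !p2)   — complement / identity
= !p1 && (p0 || !p2)   — absorption

!p1 && (p0 || !p2)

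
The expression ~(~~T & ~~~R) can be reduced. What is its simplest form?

~(~~T & ~~~R)
= ~T | ~~R   (De Morgan)
= ~T | R   (double negation)

~T | R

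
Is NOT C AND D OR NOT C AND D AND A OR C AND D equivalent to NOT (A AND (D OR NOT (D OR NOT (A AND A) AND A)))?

E1: NOT C AND D OR NOT C AND D AND A OR C AND D
    = NOT C AND D OR C AND D   — absorption
    = D   — distribution
E2: NOT (A AND (D OR NOT (D OR NOT (A AND A) AND A)))
    = NOT (A AND (D OR NOT (D OR NOT A AND A)))   — idempotence
    = NOT (A AND (D OR NOT D))   — complement / identity
    = NOT A   — complement / identity
These differ: at A=0, C=1, D=0, E1 = 0 but E2 = 1.

No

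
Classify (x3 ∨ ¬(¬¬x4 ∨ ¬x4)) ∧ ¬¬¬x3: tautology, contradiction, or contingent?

(x3 ∨ ¬(¬¬x4 ∨ ¬x4)) ∧ ¬¬¬x3
= (x3 ∨ ¬x4 ∧ x4) ∧ ¬¬¬x3   — De Morgan
= (x3 ∨ ¬x4 ∧ x4) ∧ ¬x3   — double negation
= x3 ∧ ¬x3   — complement / identity
= False   — complement

contradiction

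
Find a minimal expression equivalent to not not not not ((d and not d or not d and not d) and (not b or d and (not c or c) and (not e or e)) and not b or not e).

not not not not ((d and not d or not d and not d) and (not b or d and (not c or c) and (not e or e)) and not b or not e)
= not not ((d and not d or not d and not d) and (not b or d and (not c or c) and (not e or e)) and not b or not e)   [double negation]
= not not ((d and not d or not d and not d) and (not b or d and (not e or e)) and not b or not e)   [complement / identity]
= not not (not d and (not b or d and (not e or e)) and not b or not e)   [distribution]
= not not (not d and (not b or d) and not b or not e)   [complement / identity]
= not d and (not b or d) and not b or not e   [double negation]
= not d and not b or not e   [absorption]

not d and not b or not e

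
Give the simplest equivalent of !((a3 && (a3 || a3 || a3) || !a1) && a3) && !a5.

!a3 && !a5

!((a3 && (a3 || a3 || a3) || !a1) && a3) && !a5
= !((a3 && (a3 || a3) || !a1) && a3) && !a5   (idempotence)
= !((a3 && a3 || !a1) && a3) && !a5   (idempotence)
= !((a3 || !a1) && a3) && !a5   (idempotence)
= !a3 && !a5   (absorption)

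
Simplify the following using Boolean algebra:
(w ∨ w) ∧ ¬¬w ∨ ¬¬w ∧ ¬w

w

(w ∨ w) ∧ ¬¬w ∨ ¬¬w ∧ ¬w
= w ∧ ¬¬w ∨ ¬¬w ∧ ¬w
= w ∧ ¬¬w ∨ w ∧ ¬w
= w ∧ w ∨ w ∧ ¬w
= w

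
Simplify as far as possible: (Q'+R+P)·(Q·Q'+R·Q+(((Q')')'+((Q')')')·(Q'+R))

(Q'+R+P)·(Q·Q'+R·Q+(((Q')')'+((Q')')')·(Q'+R))
= (Q'+R+P)·(Q·Q'+R·Q+((Q')')'·(Q'+R))   — idempotence
= (Q'+R+P)·(Q·Q'+R·Q+Q'·(Q'+R))   — double negation
= (Q'+R+P)·((Q'+R)·Q+Q'·(Q'+R))   — distribution
= (Q'+R+P)·(Q'+R)   — distribution
= Q'+R   — absorption

Q'+R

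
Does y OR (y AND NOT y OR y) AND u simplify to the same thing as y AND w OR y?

E1: y OR (y AND NOT y OR y) AND u
    = y OR y AND u   — complement / identity
    = y   — absorption
E2: y AND w OR y
    = y   — absorption
Both reduce to y, so they are equivalent.

Yes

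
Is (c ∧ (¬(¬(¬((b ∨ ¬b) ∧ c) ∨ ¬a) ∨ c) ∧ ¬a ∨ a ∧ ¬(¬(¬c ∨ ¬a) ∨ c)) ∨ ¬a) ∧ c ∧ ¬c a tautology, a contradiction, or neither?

contradiction

(c ∧ (¬(¬(¬((b ∨ ¬b) ∧ c) ∨ ¬a) ∨ c) ∧ ¬a ∨ a ∧ ¬(¬(¬c ∨ ¬a) ∨ c)) ∨ ¬a) ∧ c ∧ ¬c
= (c ∧ (¬(¬(¬c ∨ ¬a) ∨ c) ∧ ¬a ∨ a ∧ ¬(¬(¬c ∨ ¬a) ∨ c)) ∨ ¬a) ∧ c ∧ ¬c   (complement / identity)
= (c ∧ ¬(¬(¬c ∨ ¬a) ∨ c) ∨ ¬a) ∧ c ∧ ¬c   (distribution)
= (c ∧ ¬(c ∧ a ∨ c) ∨ ¬a) ∧ c ∧ ¬c   (De Morgan)
= (c ∧ ¬c ∨ ¬a) ∧ c ∧ ¬c   (absorption)
= c ∧ ¬c   (absorption)
= False   (complement)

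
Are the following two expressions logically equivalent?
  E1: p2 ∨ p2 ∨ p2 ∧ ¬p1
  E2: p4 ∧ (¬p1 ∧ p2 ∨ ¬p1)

No

E1: p2 ∨ p2 ∨ p2 ∧ ¬p1
    = p2 ∨ p2   [absorption]
    = p2   [idempotence]
E2: p4 ∧ (¬p1 ∧ p2 ∨ ¬p1)
    = p4 ∧ ¬p1   [absorption]
These differ: at p1=0, p2=1, p4=0, E1 = 1 but E2 = 0.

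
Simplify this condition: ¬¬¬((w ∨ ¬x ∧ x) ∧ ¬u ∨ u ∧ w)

¬¬¬((w ∨ ¬x ∧ x) ∧ ¬u ∨ u ∧ w)
= ¬¬¬(w ∧ ¬u ∨ u ∧ w)
= ¬¬¬w
= ¬w

¬w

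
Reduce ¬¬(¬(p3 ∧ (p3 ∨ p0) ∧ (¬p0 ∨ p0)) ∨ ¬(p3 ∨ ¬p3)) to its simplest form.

¬¬(¬(p3 ∧ (p3 ∨ p0) ∧ (¬p0 ∨ p0)) ∨ ¬(p3 ∨ ¬p3))
= ¬(p3 ∧ (p3 ∨ p0) ∧ (¬p0 ∨ p0) ∧ (p3 ∨ ¬p3))   [De Morgan]
= ¬(p3 ∧ (p3 ∨ p0) ∧ (¬p0 ∨ p0))   [complement / identity]
= ¬(p3 ∧ (p3 ∨ p0))   [complement / identity]
= ¬p3   [absorption]

¬p3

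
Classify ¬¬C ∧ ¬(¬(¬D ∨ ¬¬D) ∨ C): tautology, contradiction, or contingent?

¬¬C ∧ ¬(¬(¬D ∨ ¬¬D) ∨ C)
= ¬¬C ∧ ¬(D ∧ ¬D ∨ C)
= ¬¬C ∧ ¬C
= C ∧ ¬C
= False

contradiction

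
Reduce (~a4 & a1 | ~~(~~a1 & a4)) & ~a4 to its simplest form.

(~a4 & a1 | ~~(~~a1 & a4)) & ~a4
= (~a4 & a1 | ~~a1 & a4) & ~a4   [double negation]
= (~a4 & a1 | a1 & a4) & ~a4   [double negation]
= a1 & ~a4   [distribution]

a1 & ~a4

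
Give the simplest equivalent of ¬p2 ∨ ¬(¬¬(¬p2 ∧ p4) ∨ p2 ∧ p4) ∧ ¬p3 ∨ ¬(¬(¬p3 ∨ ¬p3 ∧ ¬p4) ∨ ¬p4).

¬p2 ∨ ¬p3

¬p2 ∨ ¬(¬¬(¬p2 ∧ p4) ∨ p2 ∧ p4) ∧ ¬p3 ∨ ¬(¬(¬p3 ∨ ¬p3 ∧ ¬p4) ∨ ¬p4)
= ¬p2 ∨ ¬(¬¬(¬p2 ∧ p4) ∨ p2 ∧ p4) ∧ ¬p3 ∨ (¬p3 ∨ ¬p3 ∧ ¬p4) ∧ p4   [De Morgan]
= ¬p2 ∨ ¬(¬¬(¬p2 ∧ p4) ∨ p2 ∧ p4) ∧ ¬p3 ∨ ¬p3 ∧ p4   [absorption]
= ¬p2 ∨ ¬(¬p2 ∧ p4 ∨ p2 ∧ p4) ∧ ¬p3 ∨ ¬p3 ∧ p4   [double negation]
= ¬p2 ∨ ¬p4 ∧ ¬p3 ∨ ¬p3 ∧ p4   [distribution]
= ¬p2 ∨ ¬p3   [distribution]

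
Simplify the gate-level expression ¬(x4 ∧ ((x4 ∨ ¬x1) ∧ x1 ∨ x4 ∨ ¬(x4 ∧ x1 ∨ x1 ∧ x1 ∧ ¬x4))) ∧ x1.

¬x4 ∧ x1

¬(x4 ∧ ((x4 ∨ ¬x1) ∧ x1 ∨ x4 ∨ ¬(x4 ∧ x1 ∨ x1 ∧ x1 ∧ ¬x4))) ∧ x1
= ¬(x4 ∧ ((x4 ∨ ¬x1) ∧ x1 ∨ x4 ∨ ¬(x4 ∧ x1 ∨ x1 ∧ ¬x4))) ∧ x1   (idempotence)
= ¬(x4 ∧ ((x4 ∨ ¬x1) ∧ x1 ∨ x4 ∨ ¬x1)) ∧ x1   (distribution)
= ¬(x4 ∧ (x4 ∨ ¬x1)) ∧ x1   (absorption)
= ¬x4 ∧ x1   (absorption)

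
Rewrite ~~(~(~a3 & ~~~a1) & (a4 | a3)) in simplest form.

~~(~(~a3 & ~~~a1) & (a4 | a3))
= ~~((a3 | ~~a1) & (a4 | a3))   — De Morgan
= (a3 | ~~a1) & (a4 | a3)   — double negation
= (a3 | a1) & (a4 | a3)   — double negation
= a1 & a4 | a3   — distribution

a1 & a4 | a3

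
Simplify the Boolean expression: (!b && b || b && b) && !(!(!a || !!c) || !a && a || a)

b && !a

(!b && b || b && b) && !(!(!a || !!c) || !a && a || a)
= b && !(!(!a || !!c) || !a && a || a)   — distribution
= b && !(a && !c || !a && a || a)   — De Morgan
= b && !(a && !c || a)   — complement / identity
= b && !a   — absorption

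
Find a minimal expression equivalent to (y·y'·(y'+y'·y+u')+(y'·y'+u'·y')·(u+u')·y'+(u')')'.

y·u'

(y·y'·(y'+y'·y+u')+(y'·y'+u'·y')·(u+u')·y'+(u')')'
= (y·y'·(y'+y'·y+u')+(y'·y'+u'·y')·y'+(u')')'   [complement / identity]
= (y·y'·(y'+u')+(y'·y'+u'·y')·y'+(u')')'   [complement / identity]
= (y·y'·(y'+u')+y'·(y'+u')·y'+(u')')'   [distribution]
= (y'·(y'+u')+(u')')'   [distribution]
= (y'+(u')')'   [absorption]
= y·u'   [De Morgan]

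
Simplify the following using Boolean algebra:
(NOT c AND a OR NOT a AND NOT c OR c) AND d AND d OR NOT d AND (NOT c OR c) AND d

d

(NOT c AND a OR NOT a AND NOT c OR c) AND d AND d OR NOT d AND (NOT c OR c) AND d
= (NOT c OR c) AND d AND d OR NOT d AND (NOT c OR c) AND d   (distribution)
= (NOT c OR c) AND d   (distribution)
= d   (complement / identity)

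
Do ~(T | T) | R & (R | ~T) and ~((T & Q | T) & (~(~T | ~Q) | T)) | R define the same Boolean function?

E1: ~(T | T) | R & (R | ~T)
    = ~(T | T) | R   (absorption)
    = ~T | R   (idempotence)
E2: ~((T & Q | T) & (~(~T | ~Q) | T)) | R
    = ~((T & Q | T) & (T & Q | T)) | R   (De Morgan)
    = ~(T & Q | T) | R   (idempotence)
    = ~T | R   (absorption)
Both reduce to ~T | R, so they are equivalent.

Yes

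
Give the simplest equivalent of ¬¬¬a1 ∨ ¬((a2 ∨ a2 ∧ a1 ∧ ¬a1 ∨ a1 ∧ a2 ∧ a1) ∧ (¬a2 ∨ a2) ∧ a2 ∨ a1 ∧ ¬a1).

¬a1 ∨ ¬a2

¬¬¬a1 ∨ ¬((a2 ∨ a2 ∧ a1 ∧ ¬a1 ∨ a1 ∧ a2 ∧ a1) ∧ (¬a2 ∨ a2) ∧ a2 ∨ a1 ∧ ¬a1)
= ¬¬¬a1 ∨ ¬((a2 ∨ a2 ∧ a1) ∧ (¬a2 ∨ a2) ∧ a2 ∨ a1 ∧ ¬a1)
= ¬a1 ∨ ¬((a2 ∨ a2 ∧ a1) ∧ (¬a2 ∨ a2) ∧ a2 ∨ a1 ∧ ¬a1)
= ¬a1 ∨ ¬((a2 ∨ a2 ∧ a1) ∧ a2 ∨ a1 ∧ ¬a1)
= ¬a1 ∨ ¬(a2 ∧ a2 ∨ a1 ∧ ¬a1)
= ¬a1 ∨ ¬(a2 ∧ a2)
= ¬a1 ∨ ¬a2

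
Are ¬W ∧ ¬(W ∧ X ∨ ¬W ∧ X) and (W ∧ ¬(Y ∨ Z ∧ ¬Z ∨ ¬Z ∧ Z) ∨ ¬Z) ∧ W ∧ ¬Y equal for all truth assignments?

E1: ¬W ∧ ¬(W ∧ X ∨ ¬W ∧ X)
    = ¬W ∧ ¬X
E2: (W ∧ ¬(Y ∨ Z ∧ ¬Z ∨ ¬Z ∧ Z) ∨ ¬Z) ∧ W ∧ ¬Y
    = (W ∧ ¬(Y ∨ Z ∧ ¬Z) ∨ ¬Z) ∧ W ∧ ¬Y
    = (W ∧ ¬Y ∨ ¬Z) ∧ W ∧ ¬Y
    = W ∧ ¬Y
These differ: at W=0, X=0, Y=0, Z=0, E1 = 1 but E2 = 0.

No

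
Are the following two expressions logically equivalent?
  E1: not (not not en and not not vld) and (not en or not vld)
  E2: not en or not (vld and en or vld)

E1: not (not not en and not not vld) and (not en or not vld)
    = (not en or not vld) and (not en or not vld)   (De Morgan)
    = not en or not vld   (idempotence)
E2: not en or not (vld and en or vld)
    = not en or not vld   (absorption)
Both reduce to not en or not vld, so they are equivalent.

Yes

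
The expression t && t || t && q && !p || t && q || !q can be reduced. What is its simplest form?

t || !q

t && t || t && q && !p || t && q || !q
= t && t || t && q || !q   — absorption
= (t || q) && t || !q   — distribution
= t || !q   — absorption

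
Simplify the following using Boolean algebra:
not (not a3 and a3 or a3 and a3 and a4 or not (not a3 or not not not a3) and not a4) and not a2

not (not a3 and a3 or a3 and a3 and a4 or not (not a3 or not not not a3) and not a4) and not a2
= not (not a3 and a3 or a3 and a3 and a4 or a3 and not not a3 and not a4) and not a2   — De Morgan
= not (not a3 and a3 or a3 and a3 and a4 or a3 and a3 and not a4) and not a2   — double negation
= not (not a3 and a3 or a3 and a3) and not a2   — distribution
= not a3 and not a2   — distribution

not a3 and not a2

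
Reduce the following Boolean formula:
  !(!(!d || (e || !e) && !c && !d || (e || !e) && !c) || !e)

(!d || !c) && e

!(!(!d || (e || !e) && !c && !d || (e || !e) && !c) || !e)
= !(!(!d || (e || !e) && !c) || !e)   (absorption)
= (!d || (e || !e) && !c) && e   (De Morgan)
= (!d || !c) && e   (complement / identity)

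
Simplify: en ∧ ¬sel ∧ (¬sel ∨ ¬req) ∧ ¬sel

en ∧ ¬sel

en ∧ ¬sel ∧ (¬sel ∨ ¬req) ∧ ¬sel
= en ∧ ¬sel ∧ ¬sel
= en ∧ ¬sel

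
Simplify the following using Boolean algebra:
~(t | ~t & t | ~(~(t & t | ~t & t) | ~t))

~(t | ~t & t | ~(~(t & t | ~t & t) | ~t))
= ~(t | ~t & t | ~(~t | ~t))
= ~(t | ~t & t | t & t)
= ~(t | t)
= ~t

~t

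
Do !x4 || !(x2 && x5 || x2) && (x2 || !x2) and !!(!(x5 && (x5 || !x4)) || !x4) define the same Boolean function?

E1: !x4 || !(x2 && x5 || x2) && (x2 || !x2)
    = !x4 || !x2 && (x2 || !x2)   — absorption
    = !x4 || !x2   — complement / identity
E2: !!(!(x5 && (x5 || !x4)) || !x4)
    = !!(!x5 || !x4)   — absorption
    = !x5 || !x4   — double negation
These differ: at x2=1, x4=1, x5=0, E1 = 0 but E2 = 1.

No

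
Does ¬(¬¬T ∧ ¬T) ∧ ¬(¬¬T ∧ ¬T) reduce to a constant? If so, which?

¬(¬¬T ∧ ¬T) ∧ ¬(¬¬T ∧ ¬T)
= ¬(¬¬T ∧ ¬T)   [idempotence]
= ¬T ∨ T   [De Morgan]
= True   [complement]

yes, True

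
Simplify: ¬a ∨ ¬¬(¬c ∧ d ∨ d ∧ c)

¬a ∨ d

¬a ∨ ¬¬(¬c ∧ d ∨ d ∧ c)
= ¬a ∨ ¬c ∧ d ∨ d ∧ c   (double negation)
= ¬a ∨ d   (distribution)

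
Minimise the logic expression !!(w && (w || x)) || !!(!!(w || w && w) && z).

w

!!(w && (w || x)) || !!(!!(w || w && w) && z)
= !!(w && (w || x)) || !!(!!(w || w) && z)
= !!(w && (w || x)) || !!(!!w && z)
= !!w || !!(!!w && z)
= !!w || !!w && z
= !!w
= w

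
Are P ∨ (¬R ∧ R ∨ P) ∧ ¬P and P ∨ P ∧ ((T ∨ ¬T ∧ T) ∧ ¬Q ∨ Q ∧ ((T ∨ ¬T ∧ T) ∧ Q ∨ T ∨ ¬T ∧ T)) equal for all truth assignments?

E1: P ∨ (¬R ∧ R ∨ P) ∧ ¬P
    = P ∨ P ∧ ¬P   (complement / identity)
    = P   (complement / identity)
E2: P ∨ P ∧ ((T ∨ ¬T ∧ T) ∧ ¬Q ∨ Q ∧ ((T ∨ ¬T ∧ T) ∧ Q ∨ T ∨ ¬T ∧ T))
    = P ∨ P ∧ ((T ∨ ¬T ∧ T) ∧ ¬Q ∨ Q ∧ (T ∨ ¬T ∧ T))   (absorption)
    = P ∨ P ∧ (T ∨ ¬T ∧ T)   (distribution)
    = P ∨ P ∧ T   (complement / identity)
    = P   (absorption)
Both reduce to P, so they are equivalent.

Yes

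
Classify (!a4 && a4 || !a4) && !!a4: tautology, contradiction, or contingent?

(!a4 && a4 || !a4) && !!a4
= !a4 && !!a4
= !a4 && a4
= false

contradiction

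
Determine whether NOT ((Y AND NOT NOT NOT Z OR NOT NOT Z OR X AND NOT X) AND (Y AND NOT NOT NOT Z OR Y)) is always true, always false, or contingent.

NOT ((Y AND NOT NOT NOT Z OR NOT NOT Z OR X AND NOT X) AND (Y AND NOT NOT NOT Z OR Y))
= NOT ((NOT NOT Z OR X AND NOT X) AND Y OR Y AND NOT NOT NOT Z)   (distribution)
= NOT (NOT NOT Z AND Y OR Y AND NOT NOT NOT Z)   (complement / identity)
= NOT (NOT NOT Z AND Y OR Y AND NOT Z)   (double negation)
= NOT (Z AND Y OR Y AND NOT Z)   (double negation)
= NOT Y   (distribution)
This depends on Y, so it is not a constant.

contingent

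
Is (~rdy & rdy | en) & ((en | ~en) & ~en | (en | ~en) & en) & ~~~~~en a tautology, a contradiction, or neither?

contradiction

(~rdy & rdy | en) & ((en | ~en) & ~en | (en | ~en) & en) & ~~~~~en
= (~rdy & rdy | en) & (en | ~en) & ~~~~~en   — distribution
= (~rdy & rdy | en) & ~~~~~en   — complement / identity
= (~rdy & rdy | en) & ~~~en   — double negation
= (~rdy & rdy | en) & ~en   — double negation
= en & ~en   — complement / identity
= 0   — complement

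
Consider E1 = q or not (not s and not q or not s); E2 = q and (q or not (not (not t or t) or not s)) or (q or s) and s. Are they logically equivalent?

Yes

E1: q or not (not s and not q or not s)
    = q or not not s   [absorption]
    = q or s   [double negation]
E2: q and (q or not (not (not t or t) or not s)) or (q or s) and s
    = q and (q or (not t or t) and s) or (q or s) and s   [De Morgan]
    = q and (q or s) or (q or s) and s   [complement / identity]
    = (q or s) and (q or s)   [distribution]
    = q or s   [idempotence]
Both reduce to q or s, so they are equivalent.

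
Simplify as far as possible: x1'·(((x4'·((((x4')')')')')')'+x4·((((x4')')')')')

x1'·x4'

x1'·(((x4'·((((x4')')')')')')'+x4·((((x4')')')')')
= x1'·(x4'·((((x4')')')')'+x4·((((x4')')')')')   (double negation)
= x1'·((((x4')')')')'   (distribution)
= x1'·((x4')')'   (double negation)
= x1'·x4'   (double negation)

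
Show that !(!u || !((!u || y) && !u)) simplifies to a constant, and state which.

!(!u || !((!u || y) && !u))
= u && (!u || y) && !u   [De Morgan]
= u && !u   [absorption]
= false   [complement]

false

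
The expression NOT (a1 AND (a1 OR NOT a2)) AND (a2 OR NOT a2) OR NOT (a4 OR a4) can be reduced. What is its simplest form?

NOT (a1 AND (a1 OR NOT a2)) AND (a2 OR NOT a2) OR NOT (a4 OR a4)
= NOT (a1 AND (a1 OR NOT a2)) OR NOT (a4 OR a4)
= NOT (a1 AND (a1 OR NOT a2)) OR NOT a4
= NOT a1 OR NOT a4

NOT a1 OR NOT a4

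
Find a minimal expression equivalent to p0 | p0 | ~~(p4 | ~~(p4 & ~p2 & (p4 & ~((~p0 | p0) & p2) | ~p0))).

p0 | p4

p0 | p0 | ~~(p4 | ~~(p4 & ~p2 & (p4 & ~((~p0 | p0) & p2) | ~p0)))
= p0 | p0 | ~~(p4 | ~~(p4 & ~p2 & (p4 & ~p2 | ~p0)))   (complement / identity)
= p0 | p0 | ~~(p4 | ~~(p4 & ~p2))   (absorption)
= p0 | p0 | ~~(p4 | p4 & ~p2)   (double negation)
= p0 | p0 | ~~p4   (absorption)
= p0 | ~~p4   (idempotence)
= p0 | p4   (double negation)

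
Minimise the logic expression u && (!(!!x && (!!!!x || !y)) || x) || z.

u && (!(!!x && (!!!!x || !y)) || x) || z
= u && (!(!!x && (!!x || !y)) || x) || z   — double negation
= u && (!!!x || x) || z   — absorption
= u && (!x || x) || z   — double negation
= u || z   — complement / identity

u || z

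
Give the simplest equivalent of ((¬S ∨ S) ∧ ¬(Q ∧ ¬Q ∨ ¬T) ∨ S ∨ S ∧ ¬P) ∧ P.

((¬S ∨ S) ∧ ¬(Q ∧ ¬Q ∨ ¬T) ∨ S ∨ S ∧ ¬P) ∧ P
= ((¬S ∨ S) ∧ ¬¬T ∨ S ∨ S ∧ ¬P) ∧ P
= (¬¬T ∨ S ∨ S ∧ ¬P) ∧ P
= (T ∨ S ∨ S ∧ ¬P) ∧ P
= (T ∨ S) ∧ P

(T ∨ S) ∧ P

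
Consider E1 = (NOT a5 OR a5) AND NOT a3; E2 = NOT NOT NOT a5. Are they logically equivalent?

No

E1: (NOT a5 OR a5) AND NOT a3
    = NOT a3
E2: NOT NOT NOT a5
    = NOT a5
These differ: at a3=1, a5=0, E1 = 0 but E2 = 1.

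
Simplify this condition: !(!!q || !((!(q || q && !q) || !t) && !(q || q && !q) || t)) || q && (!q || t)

!q || t

!(!!q || !((!(q || q && !q) || !t) && !(q || q && !q) || t)) || q && (!q || t)
= !(!!q || !(!(q || q && !q) || t)) || q && (!q || t)
= !q && (!(q || q && !q) || t) || q && (!q || t)
= !q && (!q || t) || q && (!q || t)
= (!q || q) && (!q || t)
= !q || t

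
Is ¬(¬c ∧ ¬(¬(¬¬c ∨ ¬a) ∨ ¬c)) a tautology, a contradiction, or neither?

¬(¬c ∧ ¬(¬(¬¬c ∨ ¬a) ∨ ¬c))
= ¬(¬c ∧ ¬(¬c ∧ a ∨ ¬c))   [De Morgan]
= ¬(¬c ∧ ¬¬c)   [absorption]
= c ∨ ¬c   [De Morgan]
= True   [complement]

tautology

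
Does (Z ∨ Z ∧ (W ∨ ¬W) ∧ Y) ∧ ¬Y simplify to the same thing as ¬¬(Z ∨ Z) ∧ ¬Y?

E1: (Z ∨ Z ∧ (W ∨ ¬W) ∧ Y) ∧ ¬Y
    = (Z ∨ Z ∧ Y) ∧ ¬Y   [complement / identity]
    = Z ∧ ¬Y   [absorption]
E2: ¬¬(Z ∨ Z) ∧ ¬Y
    = ¬¬Z ∧ ¬Y   [idempotence]
    = Z ∧ ¬Y   [double negation]
Both reduce to Z ∧ ¬Y, so they are equivalent.

Yes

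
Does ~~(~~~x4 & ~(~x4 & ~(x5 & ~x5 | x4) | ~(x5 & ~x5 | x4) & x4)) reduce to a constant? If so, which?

~~(~~~x4 & ~(~x4 & ~(x5 & ~x5 | x4) | ~(x5 & ~x5 | x4) & x4))
= ~(~~x4 | ~x4 & ~(x5 & ~x5 | x4) | ~(x5 & ~x5 | x4) & x4)
= ~(~~x4 | ~(x5 & ~x5 | x4))
= ~(~~x4 | ~x4)
= ~x4 & x4
= 0

yes, False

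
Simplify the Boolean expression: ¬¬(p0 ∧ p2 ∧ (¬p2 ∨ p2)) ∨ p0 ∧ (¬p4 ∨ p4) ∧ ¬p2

p0

¬¬(p0 ∧ p2 ∧ (¬p2 ∨ p2)) ∨ p0 ∧ (¬p4 ∨ p4) ∧ ¬p2
= ¬¬(p0 ∧ p2) ∨ p0 ∧ (¬p4 ∨ p4) ∧ ¬p2
= p0 ∧ p2 ∨ p0 ∧ (¬p4 ∨ p4) ∧ ¬p2
= p0 ∧ p2 ∨ p0 ∧ ¬p2
= p0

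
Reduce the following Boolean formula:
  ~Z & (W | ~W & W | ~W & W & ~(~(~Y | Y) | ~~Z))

~Z & W

~Z & (W | ~W & W | ~W & W & ~(~(~Y | Y) | ~~Z))
= ~Z & (W | ~W & W | ~W & W & (~Y | Y) & ~Z)   [De Morgan]
= ~Z & (W | ~W & W | ~W & W & ~Z)   [complement / identity]
= ~Z & (W | ~W & W)   [absorption]
= ~Z & W   [complement / identity]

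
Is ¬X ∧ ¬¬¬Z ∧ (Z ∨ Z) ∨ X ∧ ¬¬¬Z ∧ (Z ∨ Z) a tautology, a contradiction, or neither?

¬X ∧ ¬¬¬Z ∧ (Z ∨ Z) ∨ X ∧ ¬¬¬Z ∧ (Z ∨ Z)
= ¬¬¬Z ∧ (Z ∨ Z)   — distribution
= ¬¬¬Z ∧ Z   — idempotence
= ¬Z ∧ Z   — double negation
= False   — complement

contradiction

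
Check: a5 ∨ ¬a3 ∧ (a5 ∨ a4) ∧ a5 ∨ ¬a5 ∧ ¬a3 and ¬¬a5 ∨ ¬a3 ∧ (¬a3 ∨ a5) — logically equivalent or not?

Yes

E1: a5 ∨ ¬a3 ∧ (a5 ∨ a4) ∧ a5 ∨ ¬a5 ∧ ¬a3
    = a5 ∨ ¬a3 ∧ a5 ∨ ¬a5 ∧ ¬a3   (absorption)
    = a5 ∨ ¬a3   (distribution)
E2: ¬¬a5 ∨ ¬a3 ∧ (¬a3 ∨ a5)
    = a5 ∨ ¬a3 ∧ (¬a3 ∨ a5)   (double negation)
    = a5 ∨ ¬a3   (absorption)
Both reduce to a5 ∨ ¬a3, so they are equivalent.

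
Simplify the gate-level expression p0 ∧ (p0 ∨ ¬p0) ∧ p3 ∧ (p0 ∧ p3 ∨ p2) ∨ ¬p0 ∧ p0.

p0 ∧ (p0 ∨ ¬p0) ∧ p3 ∧ (p0 ∧ p3 ∨ p2) ∨ ¬p0 ∧ p0
= p0 ∧ p3 ∧ (p0 ∧ p3 ∨ p2) ∨ ¬p0 ∧ p0   [complement / identity]
= p0 ∧ p3 ∨ ¬p0 ∧ p0   [absorption]
= p0 ∧ p3   [complement / identity]

p0 ∧ p3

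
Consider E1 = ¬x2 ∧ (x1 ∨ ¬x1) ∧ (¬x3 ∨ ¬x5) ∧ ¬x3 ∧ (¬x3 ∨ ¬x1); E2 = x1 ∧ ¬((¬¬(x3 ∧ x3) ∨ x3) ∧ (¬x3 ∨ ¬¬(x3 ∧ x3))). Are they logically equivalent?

No

E1: ¬x2 ∧ (x1 ∨ ¬x1) ∧ (¬x3 ∨ ¬x5) ∧ ¬x3 ∧ (¬x3 ∨ ¬x1)
    = ¬x2 ∧ (x1 ∨ ¬x1) ∧ ¬x3 ∧ (¬x3 ∨ ¬x1)
    = ¬x2 ∧ (x1 ∨ ¬x1) ∧ ¬x3
    = ¬x2 ∧ ¬x3
E2: x1 ∧ ¬((¬¬(x3 ∧ x3) ∨ x3) ∧ (¬x3 ∨ ¬¬(x3 ∧ x3)))
    = x1 ∧ ¬(x3 ∧ ¬x3 ∨ ¬¬(x3 ∧ x3))
    = x1 ∧ ¬(x3 ∧ ¬x3 ∨ x3 ∧ x3)
    = x1 ∧ ¬x3
These differ: at x1=0, x2=0, x3=0, x5=1, E1 = 1 but E2 = 0.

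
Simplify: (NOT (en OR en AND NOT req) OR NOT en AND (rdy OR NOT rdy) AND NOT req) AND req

(NOT (en OR en AND NOT req) OR NOT en AND (rdy OR NOT rdy) AND NOT req) AND req
= (NOT en OR NOT en AND (rdy OR NOT rdy) AND NOT req) AND req   [absorption]
= (NOT en OR NOT en AND NOT req) AND req   [complement / identity]
= NOT en AND req   [absorption]

NOT en AND req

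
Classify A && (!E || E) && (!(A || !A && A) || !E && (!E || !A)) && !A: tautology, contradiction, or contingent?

contradiction

A && (!E || E) && (!(A || !A && A) || !E && (!E || !A)) && !A
= A && (!(A || !A && A) || !E && (!E || !A)) && !A   — complement / identity
= A && (!(A || !A && A) || !E) && !A   — absorption
= A && (!A || !E) && !A   — complement / identity
= A && !A   — absorption
= false   — complement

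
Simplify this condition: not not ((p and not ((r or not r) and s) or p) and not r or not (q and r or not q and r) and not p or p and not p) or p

not not ((p and not ((r or not r) and s) or p) and not r or not (q and r or not q and r) and not p or p and not p) or p
= not not ((p and not ((r or not r) and s) or p) and not r or not (q and r or not q and r) and not p) or p   [complement / identity]
= not not ((p and not s or p) and not r or not (q and r or not q and r) and not p) or p   [complement / identity]
= not not ((p and not s or p) and not r or not r and not p) or p   [distribution]
= not not (p and not r or not r and not p) or p   [absorption]
= not not not r or p   [distribution]
= not r or p   [double negation]

not r or p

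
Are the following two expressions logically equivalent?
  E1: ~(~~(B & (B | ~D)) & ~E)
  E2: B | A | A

No

E1: ~(~~(B & (B | ~D)) & ~E)
    = ~(~~B & ~E)   (absorption)
    = ~B | E   (De Morgan)
E2: B | A | A
    = B | A   (idempotence)
These differ: at A=0, B=1, D=0, E=0, E1 = 0 but E2 = 1.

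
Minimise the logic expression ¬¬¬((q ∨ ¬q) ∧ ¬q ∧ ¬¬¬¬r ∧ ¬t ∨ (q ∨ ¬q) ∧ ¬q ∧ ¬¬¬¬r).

¬¬¬((q ∨ ¬q) ∧ ¬q ∧ ¬¬¬¬r ∧ ¬t ∨ (q ∨ ¬q) ∧ ¬q ∧ ¬¬¬¬r)
= ¬¬¬((q ∨ ¬q) ∧ ¬q ∧ ¬¬¬¬r)
= ¬¬¬(¬q ∧ ¬¬¬¬r)
= ¬(¬q ∧ ¬¬¬¬r)
= ¬(¬q ∧ ¬¬r)
= q ∨ ¬r

q ∨ ¬r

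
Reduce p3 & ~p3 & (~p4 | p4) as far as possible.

0

p3 & ~p3 & (~p4 | p4)
= p3 & ~p3
= 0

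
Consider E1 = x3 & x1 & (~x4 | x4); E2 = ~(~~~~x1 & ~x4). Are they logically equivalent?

No

E1: x3 & x1 & (~x4 | x4)
    = x3 & x1
E2: ~(~~~~x1 & ~x4)
    = ~(~~x1 & ~x4)
    = ~x1 | x4
These differ: at x1=0, x3=0, x4=1, E1 = 0 but E2 = 1.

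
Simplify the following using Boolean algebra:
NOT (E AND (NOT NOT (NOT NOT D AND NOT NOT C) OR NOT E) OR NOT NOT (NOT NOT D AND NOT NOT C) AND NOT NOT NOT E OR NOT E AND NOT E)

NOT (E AND (NOT NOT (NOT NOT D AND NOT NOT C) OR NOT E) OR NOT NOT (NOT NOT D AND NOT NOT C) AND NOT NOT NOT E OR NOT E AND NOT E)
= NOT (E AND (NOT NOT (NOT NOT D AND NOT NOT C) OR NOT E) OR NOT NOT (NOT NOT D AND NOT NOT C) AND NOT E OR NOT E AND NOT E)   — double negation
= NOT (E AND (NOT NOT (NOT NOT D AND NOT NOT C) OR NOT E) OR NOT E AND (NOT NOT (NOT NOT D AND NOT NOT C) OR NOT E))   — distribution
= NOT (NOT NOT (NOT NOT D AND NOT NOT C) OR NOT E)   — distribution
= NOT (NOT NOT D AND NOT NOT C) AND E   — De Morgan
= (NOT D OR NOT C) AND E   — De Morgan

(NOT D OR NOT C) AND E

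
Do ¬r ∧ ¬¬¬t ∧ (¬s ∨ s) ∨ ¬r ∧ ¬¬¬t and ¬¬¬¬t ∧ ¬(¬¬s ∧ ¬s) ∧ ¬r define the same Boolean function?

No

E1: ¬r ∧ ¬¬¬t ∧ (¬s ∨ s) ∨ ¬r ∧ ¬¬¬t
    = ¬r ∧ ¬¬¬t ∨ ¬r ∧ ¬¬¬t   — complement / identity
    = ¬r ∧ ¬¬¬t   — idempotence
    = ¬r ∧ ¬t   — double negation
E2: ¬¬¬¬t ∧ ¬(¬¬s ∧ ¬s) ∧ ¬r
    = ¬¬¬¬t ∧ (¬s ∨ s) ∧ ¬r   — De Morgan
    = ¬¬t ∧ (¬s ∨ s) ∧ ¬r   — double negation
    = ¬¬t ∧ ¬r   — complement / identity
    = t ∧ ¬r   — double negation
These differ: at r=0, s=0, t=0, E1 = 1 but E2 = 0.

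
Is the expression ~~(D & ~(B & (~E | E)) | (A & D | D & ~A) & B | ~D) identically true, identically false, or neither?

identically true

~~(D & ~(B & (~E | E)) | (A & D | D & ~A) & B | ~D)
= ~~(D & ~B | (A & D | D & ~A) & B | ~D)   [complement / identity]
= ~~(D & ~B | D & B | ~D)   [distribution]
= ~~(D | ~D)   [distribution]
= D | ~D   [double negation]
= 1   [complement]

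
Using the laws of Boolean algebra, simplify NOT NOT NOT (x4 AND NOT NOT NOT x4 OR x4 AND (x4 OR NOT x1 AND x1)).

NOT NOT NOT (x4 AND NOT NOT NOT x4 OR x4 AND (x4 OR NOT x1 AND x1))
= NOT NOT NOT (x4 AND NOT NOT NOT x4 OR x4 AND x4)   (complement / identity)
= NOT NOT NOT (x4 AND NOT x4 OR x4 AND x4)   (double negation)
= NOT NOT NOT x4   (distribution)
= NOT x4   (double negation)

NOT x4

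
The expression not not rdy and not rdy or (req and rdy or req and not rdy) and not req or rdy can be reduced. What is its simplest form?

rdy

not not rdy and not rdy or (req and rdy or req and not rdy) and not req or rdy
= not not rdy and not rdy or req and not req or rdy   (distribution)
= not not rdy and not rdy or rdy   (complement / identity)
= rdy and not rdy or rdy   (double negation)
= rdy   (complement / identity)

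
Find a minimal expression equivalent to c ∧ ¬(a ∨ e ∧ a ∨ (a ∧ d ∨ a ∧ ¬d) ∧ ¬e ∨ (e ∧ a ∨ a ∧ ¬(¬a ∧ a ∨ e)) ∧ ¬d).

c ∧ ¬(a ∨ e ∧ a ∨ (a ∧ d ∨ a ∧ ¬d) ∧ ¬e ∨ (e ∧ a ∨ a ∧ ¬(¬a ∧ a ∨ e)) ∧ ¬d)
= c ∧ ¬(a ∨ e ∧ a ∨ (a ∧ d ∨ a ∧ ¬d) ∧ ¬e ∨ (e ∧ a ∨ a ∧ ¬e) ∧ ¬d)   [complement / identity]
= c ∧ ¬(a ∨ e ∧ a ∨ a ∧ ¬e ∨ (e ∧ a ∨ a ∧ ¬e) ∧ ¬d)   [distribution]
= c ∧ ¬(a ∨ e ∧ a ∨ a ∧ ¬e)   [absorption]
= c ∧ ¬(a ∨ a)   [distribution]
= c ∧ ¬a   [idempotence]

c ∧ ¬a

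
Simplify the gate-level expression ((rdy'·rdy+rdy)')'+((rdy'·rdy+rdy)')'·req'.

rdy

((rdy'·rdy+rdy)')'+((rdy'·rdy+rdy)')'·req'
= ((rdy'·rdy+rdy)')'   [absorption]
= rdy'·rdy+rdy   [double negation]
= rdy   [complement / identity]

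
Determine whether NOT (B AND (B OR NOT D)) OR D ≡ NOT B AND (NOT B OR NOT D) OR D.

Yes

E1: NOT (B AND (B OR NOT D)) OR D
    = NOT B OR D   — absorption
E2: NOT B AND (NOT B OR NOT D) OR D
    = NOT B OR D   — absorption
Both reduce to NOT B OR D, so they are equivalent.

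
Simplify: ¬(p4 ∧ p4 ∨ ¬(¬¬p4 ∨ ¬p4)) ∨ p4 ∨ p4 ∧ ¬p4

True

¬(p4 ∧ p4 ∨ ¬(¬¬p4 ∨ ¬p4)) ∨ p4 ∨ p4 ∧ ¬p4
= ¬(p4 ∧ p4 ∨ ¬p4 ∧ p4) ∨ p4 ∨ p4 ∧ ¬p4
= ¬(p4 ∧ p4 ∨ ¬p4 ∧ p4) ∨ p4
= ¬p4 ∨ p4
= True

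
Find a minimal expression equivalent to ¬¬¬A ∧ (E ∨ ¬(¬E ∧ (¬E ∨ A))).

¬¬¬A ∧ (E ∨ ¬(¬E ∧ (¬E ∨ A)))
= ¬A ∧ (E ∨ ¬(¬E ∧ (¬E ∨ A)))   [double negation]
= ¬A ∧ (E ∨ ¬¬E)   [absorption]
= ¬A ∧ (E ∨ E)   [double negation]
= ¬A ∧ E   [idempotence]

¬A ∧ E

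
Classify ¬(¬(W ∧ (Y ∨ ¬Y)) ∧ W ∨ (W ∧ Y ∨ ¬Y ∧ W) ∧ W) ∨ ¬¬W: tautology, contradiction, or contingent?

¬(¬(W ∧ (Y ∨ ¬Y)) ∧ W ∨ (W ∧ Y ∨ ¬Y ∧ W) ∧ W) ∨ ¬¬W
= ¬(¬(W ∧ (Y ∨ ¬Y)) ∧ W ∨ (W ∧ Y ∨ ¬Y ∧ W) ∧ W) ∨ W
= ¬(¬(W ∧ (Y ∨ ¬Y)) ∧ W ∨ W ∧ W) ∨ W
= ¬(¬W ∧ W ∨ W ∧ W) ∨ W
= ¬W ∨ W
= True

tautology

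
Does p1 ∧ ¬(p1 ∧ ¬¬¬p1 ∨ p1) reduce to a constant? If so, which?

yes, False

p1 ∧ ¬(p1 ∧ ¬¬¬p1 ∨ p1)
= p1 ∧ ¬(p1 ∧ ¬p1 ∨ p1)   (double negation)
= p1 ∧ ¬p1   (complement / identity)
= False   (complement)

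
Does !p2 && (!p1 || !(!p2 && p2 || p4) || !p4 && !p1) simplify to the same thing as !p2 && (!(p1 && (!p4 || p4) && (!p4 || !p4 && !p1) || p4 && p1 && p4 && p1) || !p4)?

E1: !p2 && (!p1 || !(!p2 && p2 || p4) || !p4 && !p1)
    = !p2 && (!p1 || !p4 || !p4 && !p1)   (complement / identity)
    = !p2 && (!p1 || !p4)   (absorption)
E2: !p2 && (!(p1 && (!p4 || p4) && (!p4 || !p4 && !p1) || p4 && p1 && p4 && p1) || !p4)
    = !p2 && (!(p1 && (!p4 || p4) && !p4 || p4 && p1 && p4 && p1) || !p4)   (absorption)
    = !p2 && (!(p1 && (!p4 || p4) && !p4 || p4 && p1) || !p4)   (idempotence)
    = !p2 && (!(p1 && !p4 || p4 && p1) || !p4)   (complement / identity)
    = !p2 && (!p1 || !p4)   (distribution)
Both reduce to !p2 && (!p1 || !p4), so they are equivalent.

Yes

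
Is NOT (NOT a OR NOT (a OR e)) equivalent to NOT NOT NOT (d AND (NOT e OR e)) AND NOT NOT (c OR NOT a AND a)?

E1: NOT (NOT a OR NOT (a OR e))
    = a AND (a OR e)   (De Morgan)
    = a   (absorption)
E2: NOT NOT NOT (d AND (NOT e OR e)) AND NOT NOT (c OR NOT a AND a)
    = NOT NOT NOT d AND NOT NOT (c OR NOT a AND a)   (complement / identity)
    = NOT NOT NOT d AND (c OR NOT a AND a)   (double negation)
    = NOT d AND (c OR NOT a AND a)   (double negation)
    = NOT d AND c   (complement / identity)
These differ: at a=1, c=1, d=1, e=0, E1 = 1 but E2 = 0.

No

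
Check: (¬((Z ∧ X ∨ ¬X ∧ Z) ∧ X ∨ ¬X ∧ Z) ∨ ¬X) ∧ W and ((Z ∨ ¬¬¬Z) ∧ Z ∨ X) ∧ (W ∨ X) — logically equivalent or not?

E1: (¬((Z ∧ X ∨ ¬X ∧ Z) ∧ X ∨ ¬X ∧ Z) ∨ ¬X) ∧ W
    = (¬(Z ∧ X ∨ ¬X ∧ Z) ∨ ¬X) ∧ W   [distribution]
    = (¬Z ∨ ¬X) ∧ W   [distribution]
E2: ((Z ∨ ¬¬¬Z) ∧ Z ∨ X) ∧ (W ∨ X)
    = ((Z ∨ ¬Z) ∧ Z ∨ X) ∧ (W ∨ X)   [double negation]
    = (Z ∨ X) ∧ (W ∨ X)   [complement / identity]
    = X ∨ Z ∧ W   [distribution]
These differ: at W=0, X=1, Z=0, E1 = 0 but E2 = 1.

No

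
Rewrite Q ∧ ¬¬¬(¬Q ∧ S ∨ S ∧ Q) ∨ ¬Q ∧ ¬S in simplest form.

Q ∧ ¬¬¬(¬Q ∧ S ∨ S ∧ Q) ∨ ¬Q ∧ ¬S
= Q ∧ ¬¬¬S ∨ ¬Q ∧ ¬S   [distribution]
= Q ∧ ¬S ∨ ¬Q ∧ ¬S   [double negation]
= ¬S   [distribution]

¬S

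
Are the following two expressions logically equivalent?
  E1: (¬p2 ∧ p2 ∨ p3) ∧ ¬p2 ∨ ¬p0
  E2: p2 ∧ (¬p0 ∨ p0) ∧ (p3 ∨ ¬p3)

E1: (¬p2 ∧ p2 ∨ p3) ∧ ¬p2 ∨ ¬p0
    = p3 ∧ ¬p2 ∨ ¬p0   — complement / identity
E2: p2 ∧ (¬p0 ∨ p0) ∧ (p3 ∨ ¬p3)
    = p2 ∧ (¬p0 ∨ p0)   — complement / identity
    = p2   — complement / identity
These differ: at p0=0, p2=0, p3=1, E1 = 1 but E2 = 0.

No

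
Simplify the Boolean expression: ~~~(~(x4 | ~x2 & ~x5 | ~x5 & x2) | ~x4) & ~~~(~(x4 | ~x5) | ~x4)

x4

~~~(~(x4 | ~x2 & ~x5 | ~x5 & x2) | ~x4) & ~~~(~(x4 | ~x5) | ~x4)
= ~~~(~(x4 | ~x2 & ~x5 | ~x5 & x2) | ~x4) & ~~((x4 | ~x5) & x4)   (De Morgan)
= ~~~(~(x4 | ~x5) | ~x4) & ~~((x4 | ~x5) & x4)   (distribution)
= ~~((x4 | ~x5) & x4) & ~~((x4 | ~x5) & x4)   (De Morgan)
= ~~((x4 | ~x5) & x4)   (idempotence)
= ~~x4   (absorption)
= x4   (double negation)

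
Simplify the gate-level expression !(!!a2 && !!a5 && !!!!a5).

!a2 || !a5

!(!!a2 && !!a5 && !!!!a5)
= !(!!a2 && !!a5 && !!a5)   [double negation]
= !(!!a2 && !!a5)   [idempotence]
= !a2 || !a5   [De Morgan]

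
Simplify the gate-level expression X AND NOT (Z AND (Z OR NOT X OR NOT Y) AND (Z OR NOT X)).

X AND NOT Z

X AND NOT (Z AND (Z OR NOT X OR NOT Y) AND (Z OR NOT X))
= X AND NOT (Z AND (Z OR NOT X))   — absorption
= X AND NOT Z   — absorption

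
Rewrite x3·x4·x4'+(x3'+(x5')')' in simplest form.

x3·x4·x4'+(x3'+(x5')')'
= x3·x4·x4'+x3·x5'   [De Morgan]
= x3·(x4·x4'+x5')   [distribution]
= x3·x5'   [complement / identity]

x3·x5'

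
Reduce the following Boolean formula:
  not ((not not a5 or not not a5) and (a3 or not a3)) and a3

not a5 and a3

not ((not not a5 or not not a5) and (a3 or not a3)) and a3
= not (not not a5 and (a3 or not a3)) and a3   [idempotence]
= not not not a5 and a3   [complement / identity]
= not a5 and a3   [double negation]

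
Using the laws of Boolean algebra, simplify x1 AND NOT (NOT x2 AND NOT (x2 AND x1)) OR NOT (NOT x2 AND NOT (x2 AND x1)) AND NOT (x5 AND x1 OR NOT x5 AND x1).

x1 AND NOT (NOT x2 AND NOT (x2 AND x1)) OR NOT (NOT x2 AND NOT (x2 AND x1)) AND NOT (x5 AND x1 OR NOT x5 AND x1)
= x1 AND NOT (NOT x2 AND NOT (x2 AND x1)) OR NOT (NOT x2 AND NOT (x2 AND x1)) AND NOT x1
= NOT (NOT x2 AND NOT (x2 AND x1))
= x2 OR x2 AND x1
= x2

x2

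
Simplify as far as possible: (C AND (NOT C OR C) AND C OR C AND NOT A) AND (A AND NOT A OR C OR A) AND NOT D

C AND NOT D

(C AND (NOT C OR C) AND C OR C AND NOT A) AND (A AND NOT A OR C OR A) AND NOT D
= (C AND C OR C AND NOT A) AND (A AND NOT A OR C OR A) AND NOT D   — complement / identity
= (C OR NOT A) AND C AND (A AND NOT A OR C OR A) AND NOT D   — distribution
= C AND (A AND NOT A OR C OR A) AND NOT D   — absorption
= C AND (C OR A) AND NOT D   — complement / identity
= C AND NOT D   — absorption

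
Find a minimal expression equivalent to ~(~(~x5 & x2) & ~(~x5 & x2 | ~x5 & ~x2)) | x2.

~x5 | x2

~(~(~x5 & x2) & ~(~x5 & x2 | ~x5 & ~x2)) | x2
= ~(~(~x5 & x2) & ~~x5) | x2   (distribution)
= ~x5 & x2 | ~x5 | x2   (De Morgan)
= ~x5 | x2   (absorption)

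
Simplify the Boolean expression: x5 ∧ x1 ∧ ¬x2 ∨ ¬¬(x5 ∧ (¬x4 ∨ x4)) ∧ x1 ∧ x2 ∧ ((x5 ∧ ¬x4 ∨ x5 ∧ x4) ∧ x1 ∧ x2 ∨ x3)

x5 ∧ x1

x5 ∧ x1 ∧ ¬x2 ∨ ¬¬(x5 ∧ (¬x4 ∨ x4)) ∧ x1 ∧ x2 ∧ ((x5 ∧ ¬x4 ∨ x5 ∧ x4) ∧ x1 ∧ x2 ∨ x3)
= x5 ∧ x1 ∧ ¬x2 ∨ x5 ∧ (¬x4 ∨ x4) ∧ x1 ∧ x2 ∧ ((x5 ∧ ¬x4 ∨ x5 ∧ x4) ∧ x1 ∧ x2 ∨ x3)   — double negation
= x5 ∧ x1 ∧ ¬x2 ∨ x5 ∧ x1 ∧ x2 ∧ ((x5 ∧ ¬x4 ∨ x5 ∧ x4) ∧ x1 ∧ x2 ∨ x3)   — complement / identity
= x5 ∧ x1 ∧ ¬x2 ∨ x5 ∧ x1 ∧ x2 ∧ (x5 ∧ x1 ∧ x2 ∨ x3)   — distribution
= x5 ∧ x1 ∧ ¬x2 ∨ x5 ∧ x1 ∧ x2   — absorption
= x5 ∧ x1   — distribution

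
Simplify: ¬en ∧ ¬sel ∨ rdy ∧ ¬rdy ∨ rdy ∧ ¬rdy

¬en ∧ ¬sel ∨ rdy ∧ ¬rdy ∨ rdy ∧ ¬rdy
= ¬en ∧ ¬sel ∨ rdy ∧ ¬rdy
= ¬en ∧ ¬sel

¬en ∧ ¬sel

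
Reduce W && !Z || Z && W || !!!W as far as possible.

true

W && !Z || Z && W || !!!W
= W && !Z || Z && W || !W   — double negation
= W || !W   — distribution
= true   — complement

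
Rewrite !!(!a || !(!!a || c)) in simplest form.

!a

!!(!a || !(!!a || c))
= !!(!a || !(a || c))   (double negation)
= !(a && (a || c))   (De Morgan)
= !a   (absorption)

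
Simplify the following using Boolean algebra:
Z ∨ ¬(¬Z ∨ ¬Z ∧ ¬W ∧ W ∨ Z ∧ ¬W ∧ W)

Z

Z ∨ ¬(¬Z ∨ ¬Z ∧ ¬W ∧ W ∨ Z ∧ ¬W ∧ W)
= Z ∨ ¬(¬Z ∨ ¬W ∧ W)   — distribution
= Z ∨ ¬¬Z   — complement / identity
= Z ∨ Z   — double negation
= Z   — idempotence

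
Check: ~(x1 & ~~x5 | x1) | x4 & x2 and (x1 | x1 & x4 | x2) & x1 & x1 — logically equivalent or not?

No

E1: ~(x1 & ~~x5 | x1) | x4 & x2
    = ~(x1 & x5 | x1) | x4 & x2   — double negation
    = ~x1 | x4 & x2   — absorption
E2: (x1 | x1 & x4 | x2) & x1 & x1
    = (x1 | x2) & x1 & x1   — absorption
    = (x1 | x2) & x1   — idempotence
    = x1   — absorption
These differ: at x1=0, x2=1, x4=1, x5=0, E1 = 1 but E2 = 0.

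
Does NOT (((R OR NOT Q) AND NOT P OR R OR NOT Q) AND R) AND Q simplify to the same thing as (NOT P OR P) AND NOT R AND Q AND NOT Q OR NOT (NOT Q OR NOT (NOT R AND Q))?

Yes

E1: NOT (((R OR NOT Q) AND NOT P OR R OR NOT Q) AND R) AND Q
    = NOT ((R OR NOT Q) AND R) AND Q   — absorption
    = NOT R AND Q   — absorption
E2: (NOT P OR P) AND NOT R AND Q AND NOT Q OR NOT (NOT Q OR NOT (NOT R AND Q))
    = (NOT P OR P) AND NOT R AND Q AND NOT Q OR Q AND NOT R AND Q   — De Morgan
    = NOT R AND Q AND NOT Q OR Q AND NOT R AND Q   — complement / identity
    = NOT R AND Q   — distribution
Both reduce to NOT R AND Q, so they are equivalent.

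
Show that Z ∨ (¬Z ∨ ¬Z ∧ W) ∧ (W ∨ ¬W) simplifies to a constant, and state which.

Z ∨ (¬Z ∨ ¬Z ∧ W) ∧ (W ∨ ¬W)
= Z ∨ ¬Z ∨ ¬Z ∧ W   (complement / identity)
= Z ∨ ¬Z   (absorption)
= True   (complement)

True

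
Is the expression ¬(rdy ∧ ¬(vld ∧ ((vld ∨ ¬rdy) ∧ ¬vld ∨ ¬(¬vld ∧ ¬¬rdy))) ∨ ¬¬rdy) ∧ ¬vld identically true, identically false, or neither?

neither

¬(rdy ∧ ¬(vld ∧ ((vld ∨ ¬rdy) ∧ ¬vld ∨ ¬(¬vld ∧ ¬¬rdy))) ∨ ¬¬rdy) ∧ ¬vld
= ¬(rdy ∧ ¬(vld ∧ ((vld ∨ ¬rdy) ∧ ¬vld ∨ ¬(¬vld ∧ ¬¬rdy))) ∨ rdy) ∧ ¬vld
= ¬(rdy ∧ ¬(vld ∧ ((vld ∨ ¬rdy) ∧ ¬vld ∨ vld ∨ ¬rdy)) ∨ rdy) ∧ ¬vld
= ¬(rdy ∧ ¬(vld ∧ (vld ∨ ¬rdy)) ∨ rdy) ∧ ¬vld
= ¬(rdy ∧ ¬vld ∨ rdy) ∧ ¬vld
= ¬rdy ∧ ¬vld
This depends on rdy, vld, so it is not a constant.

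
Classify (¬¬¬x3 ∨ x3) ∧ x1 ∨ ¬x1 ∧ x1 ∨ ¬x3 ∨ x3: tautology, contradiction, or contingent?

(¬¬¬x3 ∨ x3) ∧ x1 ∨ ¬x1 ∧ x1 ∨ ¬x3 ∨ x3
= (¬x3 ∨ x3) ∧ x1 ∨ ¬x1 ∧ x1 ∨ ¬x3 ∨ x3   (double negation)
= (¬x3 ∨ x3) ∧ x1 ∨ ¬x3 ∨ x3   (complement / identity)
= ¬x3 ∨ x3   (absorption)
= True   (complement)

tautology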